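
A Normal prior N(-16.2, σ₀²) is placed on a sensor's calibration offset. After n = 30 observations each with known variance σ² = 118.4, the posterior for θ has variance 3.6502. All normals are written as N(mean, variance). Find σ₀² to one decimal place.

σ₀² = 48.6

Posterior precision equals prior precision plus data precision: 1/σ_n² = 1/σ₀² + n/σ².
So 1/σ₀² = 1/3.6502 − 30/118.4 = 0.273958 − 0.253378 = 0.020580.
Hence σ₀² = 1/0.020580 ≈ 48.6.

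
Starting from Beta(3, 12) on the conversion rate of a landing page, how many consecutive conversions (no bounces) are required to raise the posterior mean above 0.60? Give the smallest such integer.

After k conversions and 0 bounces the posterior is Beta(3+k, 12), with mean (3+k)/(3+12+k).
Set (3+k)/(15+k) > 0.60 and solve: k > (0.60·15 − 3)/(1 − 0.60) = 15.000.
The smallest integer exceeding 15.000 is 16.

k = 16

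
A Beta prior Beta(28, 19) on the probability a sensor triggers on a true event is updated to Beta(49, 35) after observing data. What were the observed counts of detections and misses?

Beta is conjugate to the binomial likelihood: posterior = Beta(a+s, b+f).
Match parameters: s=49−28=21, f=35−19=16.

21 detections and 16 misses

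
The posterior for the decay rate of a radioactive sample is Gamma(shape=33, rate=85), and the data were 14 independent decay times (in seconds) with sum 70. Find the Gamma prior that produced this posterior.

Gamma–exponential conjugacy: posterior shape = α + n, posterior rate = β + Σtᵢ.
So α = 33 − 14 = 19 and β = 85 − 70 = 15.

Gamma(shape=19, rate=15)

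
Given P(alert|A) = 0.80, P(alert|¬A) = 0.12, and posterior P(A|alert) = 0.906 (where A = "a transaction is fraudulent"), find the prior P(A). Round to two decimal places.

P(A) = 0.59

Bayes' rule in odds form gives O(A|E) = O(A)·[P(E|A)/P(E|¬A)], hence O(A) = O(A|E)/LR.
Posterior odds = 0.906/(1−0.906) = 9.6383. LR = 0.80/0.12 = 6.6667.
Prior odds = 9.6383/6.6667 = 1.4457, so P(A) = 1.4457/(1+1.4457) ≈ 0.59.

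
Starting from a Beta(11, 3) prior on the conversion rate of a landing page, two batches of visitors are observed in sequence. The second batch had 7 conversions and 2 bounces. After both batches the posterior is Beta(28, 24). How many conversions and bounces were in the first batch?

10 conversions and 19 bounces

Sequential conjugate updates are equivalent to a single update on the pooled data, so total successes = posterior α − prior α and total failures = posterior β − prior β.
Total across both batches: 28−11=17 conversions, 24−3=21 bounces.
Subtract the second batch: 17−7=10 conversions and 21−2=19 bounces.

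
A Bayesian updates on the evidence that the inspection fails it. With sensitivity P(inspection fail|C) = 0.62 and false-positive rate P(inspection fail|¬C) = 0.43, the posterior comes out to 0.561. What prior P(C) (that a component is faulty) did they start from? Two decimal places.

Bayes' rule in odds form gives O(C|E) = O(C)·[P(E|C)/P(E|¬C)], hence O(C) = O(C|E)/LR.
Posterior odds = 0.561/(1−0.561) = 1.2779. LR = 0.62/0.43 = 1.4419.
Prior odds = 1.2779/1.4419 = 0.8863, so P(C) = 0.8863/(1+0.8863) ≈ 0.47.

P(C) = 0.47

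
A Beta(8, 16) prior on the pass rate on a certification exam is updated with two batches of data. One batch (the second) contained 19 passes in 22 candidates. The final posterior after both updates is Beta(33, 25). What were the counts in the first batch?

6 passes and 6 failures

Sequential conjugate updates are equivalent to a single update on the pooled data, so total successes = posterior α − prior α and total failures = posterior β − prior β.
Total across both batches: 33−8=25 passes, 25−16=9 failures.
Subtract the second batch: 25−19=6 passes and 9−3=6 failures.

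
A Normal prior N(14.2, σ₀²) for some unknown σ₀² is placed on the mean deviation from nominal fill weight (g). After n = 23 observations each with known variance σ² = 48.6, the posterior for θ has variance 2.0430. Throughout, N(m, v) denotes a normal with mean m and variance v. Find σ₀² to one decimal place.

Posterior precision equals prior precision plus data precision: 1/σ_n² = 1/σ₀² + n/σ².
So 1/σ₀² = 1/2.0430 − 23/48.6 = 0.489476 − 0.473251 = 0.016225.
Hence σ₀² = 1/0.016225 ≈ 61.6.

σ₀² = 61.6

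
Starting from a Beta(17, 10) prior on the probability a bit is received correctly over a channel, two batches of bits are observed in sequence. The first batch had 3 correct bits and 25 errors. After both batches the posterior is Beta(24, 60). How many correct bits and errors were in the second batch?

4 correct bits and 25 errors

Because Beta–binomial updating is additive in the counts, the combined data contributed (α_post−α_prior, β_post−β_prior) successes and failures.
Total across both batches: 24−17=7 correct bits, 60−10=50 errors.
Subtract the first batch: 7−3=4 correct bits and 50−25=25 errors.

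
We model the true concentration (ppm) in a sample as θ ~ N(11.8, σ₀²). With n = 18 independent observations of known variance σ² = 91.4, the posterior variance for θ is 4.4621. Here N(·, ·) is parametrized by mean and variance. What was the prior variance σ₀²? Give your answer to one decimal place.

σ₀² = 36.8

Posterior precision equals prior precision plus data precision: 1/σ_n² = 1/σ₀² + n/σ².
So 1/σ₀² = 1/4.4621 − 18/91.4 = 0.224110 − 0.196937 = 0.027173.
Hence σ₀² = 1/0.027173 ≈ 36.8.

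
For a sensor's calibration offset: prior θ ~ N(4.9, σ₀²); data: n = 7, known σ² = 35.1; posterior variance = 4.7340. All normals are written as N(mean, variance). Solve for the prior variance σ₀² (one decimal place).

Posterior precision equals prior precision plus data precision: 1/σ_n² = 1/σ₀² + n/σ².
So 1/σ₀² = 1/4.7340 − 7/35.1 = 0.211238 − 0.199430 = 0.011808.
Hence σ₀² = 1/0.011808 ≈ 84.7.

σ₀² = 84.7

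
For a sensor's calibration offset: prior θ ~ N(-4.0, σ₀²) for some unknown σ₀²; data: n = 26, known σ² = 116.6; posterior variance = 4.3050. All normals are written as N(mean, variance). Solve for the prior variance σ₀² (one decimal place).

Posterior precision equals prior precision plus data precision: 1/σ_n² = 1/σ₀² + n/σ².
So 1/σ₀² = 1/4.3050 − 26/116.6 = 0.232288 − 0.222985 = 0.009303.
Hence σ₀² = 1/0.009303 ≈ 107.5.

σ₀² = 107.5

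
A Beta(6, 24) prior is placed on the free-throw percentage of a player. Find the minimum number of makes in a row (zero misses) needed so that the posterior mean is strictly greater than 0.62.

After k makes and 0 misses the posterior is Beta(6+k, 24), with mean (6+k)/(6+24+k).
Set (6+k)/(30+k) > 0.62 and solve: k > (0.62·30 − 6)/(1 − 0.62) = 33.158.
The smallest integer exceeding 33.158 is 34.

k = 34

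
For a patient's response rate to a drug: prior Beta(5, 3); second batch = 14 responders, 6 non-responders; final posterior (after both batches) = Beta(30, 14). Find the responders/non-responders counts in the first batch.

Sequential conjugate updates are equivalent to a single update on the pooled data, so total successes = posterior α − prior α and total failures = posterior β − prior β.
Total across both batches: 30−5=25 responders, 14−3=11 non-responders.
Subtract the second batch: 25−14=11 responders and 11−6=5 non-responders.

11 responders and 5 non-responders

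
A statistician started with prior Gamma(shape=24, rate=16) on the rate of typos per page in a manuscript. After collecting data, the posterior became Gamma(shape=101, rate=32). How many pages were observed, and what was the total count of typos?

n = 16 pages with total 77 typos

Gamma–Poisson conjugacy: posterior shape = α + Σxᵢ, posterior rate = β + n.
Matching: Σxᵢ = 101 − 24 = 77 and n = 32 − 16 = 16.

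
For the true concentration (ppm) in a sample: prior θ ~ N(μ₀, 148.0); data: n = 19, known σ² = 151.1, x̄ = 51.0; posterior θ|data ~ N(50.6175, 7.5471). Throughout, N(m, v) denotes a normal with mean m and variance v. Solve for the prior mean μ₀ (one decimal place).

With known observation variance, the Normal–Normal posterior has precision τ_n = τ₀ + n/σ² and mean μ_n = (τ₀μ₀ + (n/σ²)x̄)/τ_n.
Here τ₀ = 1/148.0 = 0.006757 and τ_data = 19/151.1 = 0.125745, so τ_n = 0.132502.
Rearranging for μ₀: μ₀ = (μ_n·τ_n − τ_data·x̄)/τ₀ = (50.6175·0.132502 − 0.125745·51.0) / 0.006757 = 0.293925/0.006757 ≈ 43.5.

μ₀ = 43.5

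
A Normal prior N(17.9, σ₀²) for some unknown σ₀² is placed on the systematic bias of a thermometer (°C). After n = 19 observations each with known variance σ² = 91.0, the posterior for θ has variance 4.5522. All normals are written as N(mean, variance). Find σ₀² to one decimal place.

For the Normal–Normal model with known σ², precisions add: τ_n = τ₀ + n/σ².
So 1/σ₀² = 1/4.5522 − 19/91.0 = 0.219674 − 0.208791 = 0.010883.
Hence σ₀² = 1/0.010883 ≈ 91.9.

σ₀² = 91.9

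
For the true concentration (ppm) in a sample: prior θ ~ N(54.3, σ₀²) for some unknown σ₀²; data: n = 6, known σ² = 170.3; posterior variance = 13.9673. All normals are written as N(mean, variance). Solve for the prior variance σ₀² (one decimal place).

σ₀² = 27.5

Posterior precision equals prior precision plus data precision: 1/σ_n² = 1/σ₀² + n/σ².
So 1/σ₀² = 1/13.9673 − 6/170.3 = 0.071596 − 0.035232 = 0.036364.
Hence σ₀² = 1/0.036364 ≈ 27.5.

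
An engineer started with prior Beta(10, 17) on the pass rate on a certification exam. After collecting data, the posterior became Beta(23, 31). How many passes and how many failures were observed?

13 passes and 14 failures

Beta is conjugate to the binomial likelihood: posterior = Beta(α+s, β+f).
Match parameters: s=23−10=13, f=31−17=14.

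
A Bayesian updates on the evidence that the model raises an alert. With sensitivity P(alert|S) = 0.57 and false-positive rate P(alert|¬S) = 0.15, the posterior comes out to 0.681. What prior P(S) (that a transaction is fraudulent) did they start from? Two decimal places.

P(S) = 0.36

Bayes' rule in odds form gives O(S|E) = O(S)·[P(E|S)/P(E|¬S)], hence O(S) = O(S|E)/LR.
Posterior odds = 0.681/(1−0.681) = 2.1348. LR = 0.57/0.15 = 3.8000.
Prior odds = 2.1348/3.8000 = 0.5618, so P(S) = 0.5618/(1+0.5618) ≈ 0.36.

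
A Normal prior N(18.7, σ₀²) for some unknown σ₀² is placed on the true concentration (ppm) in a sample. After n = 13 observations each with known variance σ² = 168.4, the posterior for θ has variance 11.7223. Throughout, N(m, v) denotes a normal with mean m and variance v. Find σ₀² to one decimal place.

Posterior precision equals prior precision plus data precision: 1/σ_n² = 1/σ₀² + n/σ².
So 1/σ₀² = 1/11.7223 − 13/168.4 = 0.085307 − 0.077197 = 0.008110.
Hence σ₀² = 1/0.008110 ≈ 123.3.

σ₀² = 123.3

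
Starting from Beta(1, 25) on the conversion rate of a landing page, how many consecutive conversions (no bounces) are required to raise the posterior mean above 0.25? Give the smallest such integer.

After k conversions and 0 bounces the posterior is Beta(1+k, 25), with mean (1+k)/(1+25+k).
Set (1+k)/(26+k) > 0.25 and solve: k > (0.25·26 − 1)/(1 − 0.25) = 7.333.
The smallest integer exceeding 7.333 is 8.

k = 8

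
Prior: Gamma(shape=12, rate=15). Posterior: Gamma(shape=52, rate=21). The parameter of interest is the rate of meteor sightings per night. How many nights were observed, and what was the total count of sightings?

A Gamma(α, β) prior (rate parametrization) on a Poisson rate with n observations summing to S gives posterior Gamma(α+S, β+n).
Matching: Σxᵢ = 52 − 12 = 40 and n = 21 − 15 = 6.

n = 6 nights with total 40 sightings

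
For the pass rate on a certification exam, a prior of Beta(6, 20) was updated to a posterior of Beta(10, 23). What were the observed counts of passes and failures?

Under Beta–binomial conjugacy the posterior parameters are (a+s, b+f).
Match parameters: s=10−6=4, f=23−20=3.

4 passes and 3 failures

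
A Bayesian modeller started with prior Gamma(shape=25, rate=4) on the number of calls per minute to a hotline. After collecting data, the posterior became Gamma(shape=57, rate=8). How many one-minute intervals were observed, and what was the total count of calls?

n = 4 one-minute intervals with total 32 calls

A Gamma(α, β) prior (rate parametrization) on a Poisson rate with n observations summing to S gives posterior Gamma(α+S, β+n).
Matching: Σxᵢ = 57 − 25 = 32 and n = 8 − 4 = 4.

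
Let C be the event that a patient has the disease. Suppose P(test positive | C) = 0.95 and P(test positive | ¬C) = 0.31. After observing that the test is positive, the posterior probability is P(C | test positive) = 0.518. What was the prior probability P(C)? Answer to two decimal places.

P(C) = 0.26

Bayes' rule in odds form gives O(C|E) = O(C)·[P(E|C)/P(E|¬C)], hence O(C) = O(C|E)/LR.
Posterior odds = 0.518/(1−0.518) = 1.0747. LR = 0.95/0.31 = 3.0645.
Prior odds = 1.0747/3.0645 = 0.3507, so P(C) = 0.3507/(1+0.3507) ≈ 0.26.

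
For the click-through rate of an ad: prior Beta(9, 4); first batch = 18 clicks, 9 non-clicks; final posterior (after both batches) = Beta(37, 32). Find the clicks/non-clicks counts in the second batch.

10 clicks and 19 non-clicks

Sequential conjugate updates are equivalent to a single update on the pooled data, so total successes = posterior α − prior α and total failures = posterior β − prior β.
Total across both batches: 37−9=28 clicks, 32−4=28 non-clicks.
Subtract the first batch: 28−18=10 clicks and 28−9=19 non-clicks.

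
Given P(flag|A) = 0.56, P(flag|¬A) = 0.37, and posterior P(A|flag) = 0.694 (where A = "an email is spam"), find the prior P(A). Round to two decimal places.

In odds form, posterior odds = prior odds × likelihood ratio, so prior odds = posterior odds ÷ LR.
Posterior odds = 0.694/(1−0.694) = 2.2680. LR = 0.56/0.37 = 1.5135.
Prior odds = 2.2680/1.5135 = 1.4985, so P(A) = 1.4985/(1+1.4985) ≈ 0.60.

P(A) = 0.60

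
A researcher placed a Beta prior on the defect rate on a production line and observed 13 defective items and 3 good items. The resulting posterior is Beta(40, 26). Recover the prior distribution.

Beta is conjugate to the binomial likelihood: posterior = Beta(a+s, b+f).
Subtract the data counts: 40−13=27, 26−3=23.

Beta(27, 23)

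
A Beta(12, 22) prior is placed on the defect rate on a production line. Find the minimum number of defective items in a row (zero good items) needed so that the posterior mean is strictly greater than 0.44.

After k defective items and 0 good items the posterior is Beta(12+k, 22), with mean (12+k)/(12+22+k).
Set (12+k)/(34+k) > 0.44 and solve: k > (0.44·34 − 12)/(1 − 0.44) = 5.286.
The smallest integer exceeding 5.286 is 6, and checking k=6: (18)/(40) = 0.4500 > 0.44.

k = 6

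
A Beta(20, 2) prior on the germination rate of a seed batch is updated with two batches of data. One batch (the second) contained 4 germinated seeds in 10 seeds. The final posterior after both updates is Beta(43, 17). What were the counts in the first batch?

Because Beta–binomial updating is additive in the counts, the combined data contributed (α_post−α_prior, β_post−β_prior) successes and failures.
Total across both batches: 43−20=23 germinated seeds, 17−2=15 non-germinating seeds.
Subtract the second batch: 23−4=19 germinated seeds and 15−6=9 non-germinating seeds.

19 germinated seeds and 9 non-germinating seeds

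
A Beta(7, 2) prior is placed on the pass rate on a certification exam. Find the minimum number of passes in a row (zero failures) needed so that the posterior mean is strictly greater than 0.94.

k = 25

After k passes and 0 failures the posterior is Beta(7+k, 2), with mean (7+k)/(7+2+k).
Set (7+k)/(9+k) > 0.94 and solve: k > (0.94·9 − 7)/(1 − 0.94) = 24.333.
The smallest integer exceeding 24.333 is 25, and checking k=25: (32)/(34) = 0.9412 > 0.94.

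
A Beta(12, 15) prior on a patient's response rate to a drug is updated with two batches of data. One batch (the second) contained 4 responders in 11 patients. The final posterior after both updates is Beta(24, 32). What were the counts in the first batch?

Sequential conjugate updates are equivalent to a single update on the pooled data, so total successes = posterior α − prior α and total failures = posterior β − prior β.
Total across both batches: 24−12=12 responders, 32−15=17 non-responders.
Subtract the second batch: 12−4=8 responders and 17−7=10 non-responders.

8 responders and 10 non-responders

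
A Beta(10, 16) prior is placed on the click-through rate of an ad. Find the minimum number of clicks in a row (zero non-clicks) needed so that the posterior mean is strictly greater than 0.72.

After k clicks and 0 non-clicks the posterior is Beta(10+k, 16), with mean (10+k)/(10+16+k).
Set (10+k)/(26+k) > 0.72 and solve: k > (0.72·26 − 10)/(1 − 0.72) = 31.143.
The smallest integer exceeding 31.143 is 32.

k = 32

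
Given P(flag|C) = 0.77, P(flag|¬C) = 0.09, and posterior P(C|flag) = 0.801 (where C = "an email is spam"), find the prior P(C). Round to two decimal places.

In odds form, posterior odds = prior odds × likelihood ratio, so prior odds = posterior odds ÷ LR.
Posterior odds = 0.801/(1−0.801) = 4.0251. LR = 0.77/0.09 = 8.5556.
Prior odds = 4.0251/8.5556 = 0.4705, so P(C) = 0.4705/(1+0.4705) ≈ 0.32.

P(C) = 0.32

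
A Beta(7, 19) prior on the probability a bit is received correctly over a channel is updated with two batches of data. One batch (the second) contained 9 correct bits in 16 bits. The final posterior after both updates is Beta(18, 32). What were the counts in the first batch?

Because Beta–binomial updating is additive in the counts, the combined data contributed (α_post−α_prior, β_post−β_prior) successes and failures.
Total across both batches: 18−7=11 correct bits, 32−19=13 errors.
Subtract the second batch: 11−9=2 correct bits and 13−7=6 errors.

2 correct bits and 6 errors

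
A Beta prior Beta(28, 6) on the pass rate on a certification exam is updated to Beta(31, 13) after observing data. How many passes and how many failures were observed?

A Beta(α, β) prior with s successes and f failures in binomial data gives a Beta(α+s, β+f) posterior.
So s = 31 − 28 = 3 and f = 13 − 6 = 7.

3 passes and 7 failures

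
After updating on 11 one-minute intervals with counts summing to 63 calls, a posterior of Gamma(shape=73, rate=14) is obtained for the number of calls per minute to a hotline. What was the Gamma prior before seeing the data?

Gamma–Poisson conjugacy: posterior shape = α + Σxᵢ, posterior rate = β + n.
So α = 73 − 63 = 10 and β = 14 − 11 = 3.

Gamma(shape=10, rate=3)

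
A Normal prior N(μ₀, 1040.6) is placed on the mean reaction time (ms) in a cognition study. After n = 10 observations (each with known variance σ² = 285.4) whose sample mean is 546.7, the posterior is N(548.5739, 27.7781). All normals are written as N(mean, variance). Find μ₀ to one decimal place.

The posterior mean is a precision-weighted average: μ_n = (τ₀μ₀ + τ_data·x̄)/(τ₀+τ_data), with τ₀=1/σ₀² and τ_data=n/σ².
Here τ₀ = 1/1040.6 = 0.000961 and τ_data = 10/285.4 = 0.035039, so τ_n = 0.036000.
Rearranging for μ₀: μ₀ = (μ_n·τ_n − τ_data·x̄)/τ₀ = (548.5739·0.036000 − 0.035039·546.7) / 0.000961 = 0.592839/0.000961 ≈ 616.9.

μ₀ = 616.9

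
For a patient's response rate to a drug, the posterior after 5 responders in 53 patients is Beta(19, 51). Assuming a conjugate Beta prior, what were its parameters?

Beta(14, 3)

Beta is conjugate to the binomial likelihood: posterior = Beta(a+s, b+f).
So a = 19 − 5 = 14 and b = 51 − 48 = 3.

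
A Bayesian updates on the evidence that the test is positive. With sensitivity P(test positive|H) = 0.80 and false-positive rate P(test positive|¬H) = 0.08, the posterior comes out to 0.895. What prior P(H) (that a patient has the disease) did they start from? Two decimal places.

In odds form, posterior odds = prior odds × likelihood ratio, so prior odds = posterior odds ÷ LR.
Posterior odds = 0.895/(1−0.895) = 8.5238. LR = 0.80/0.08 = 10.0000.
Prior odds = 8.5238/10.0000 = 0.8524, so P(H) = 0.8524/(1+0.8524) ≈ 0.46.

P(H) = 0.46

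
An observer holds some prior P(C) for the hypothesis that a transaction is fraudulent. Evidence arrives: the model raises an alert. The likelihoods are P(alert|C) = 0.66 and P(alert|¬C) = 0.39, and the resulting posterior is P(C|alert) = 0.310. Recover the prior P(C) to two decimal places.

P(C) = 0.21

In odds form, posterior odds = prior odds × likelihood ratio, so prior odds = posterior odds ÷ LR.
Posterior odds = 0.310/(1−0.310) = 0.4493. LR = 0.66/0.39 = 1.6923.
Prior odds = 0.4493/1.6923 = 0.2655, so P(C) = 0.2655/(1+0.2655) ≈ 0.21.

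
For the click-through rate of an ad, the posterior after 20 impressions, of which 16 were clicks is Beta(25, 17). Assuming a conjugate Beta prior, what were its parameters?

Beta is conjugate to the binomial likelihood: posterior = Beta(α+s, β+f).
So α = 25 − 16 = 9 and β = 17 − 4 = 13.

Beta(9, 13)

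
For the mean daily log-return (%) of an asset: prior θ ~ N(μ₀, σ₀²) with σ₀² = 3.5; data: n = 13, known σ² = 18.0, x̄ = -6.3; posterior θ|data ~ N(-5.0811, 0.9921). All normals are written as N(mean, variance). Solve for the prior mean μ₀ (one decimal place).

With known observation variance, the Normal–Normal posterior has precision τ_n = τ₀ + n/σ² and mean μ_n = (τ₀μ₀ + (n/σ²)x̄)/τ_n.
Here τ₀ = 1/3.5 = 0.285714 and τ_data = 13/18.0 = 0.722222, so τ_n = 1.007936.
Rearranging for μ₀: μ₀ = (μ_n·τ_n − τ_data·x̄)/τ₀ = (-5.0811·1.007936 − 0.722222·-6.3) / 0.285714 = -0.571425/0.285714 ≈ -2.0.

μ₀ = -2.0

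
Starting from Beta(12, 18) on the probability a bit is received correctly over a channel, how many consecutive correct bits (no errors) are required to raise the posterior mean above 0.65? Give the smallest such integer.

k = 22

After k correct bits and 0 errors the posterior is Beta(12+k, 18), with mean (12+k)/(12+18+k).
Set (12+k)/(30+k) > 0.65 and solve: k > (0.65·30 − 12)/(1 − 0.65) = 21.429.
The smallest integer exceeding 21.429 is 22, and checking k=22: (34)/(52) = 0.6538 > 0.65.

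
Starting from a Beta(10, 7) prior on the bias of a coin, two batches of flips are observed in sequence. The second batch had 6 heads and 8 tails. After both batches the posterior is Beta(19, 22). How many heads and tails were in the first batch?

Sequential conjugate updates are equivalent to a single update on the pooled data, so total successes = posterior α − prior α and total failures = posterior β − prior β.
Total across both batches: 19−10=9 heads, 22−7=15 tails.
Subtract the second batch: 9−6=3 heads and 15−8=7 tails.

3 heads and 7 tails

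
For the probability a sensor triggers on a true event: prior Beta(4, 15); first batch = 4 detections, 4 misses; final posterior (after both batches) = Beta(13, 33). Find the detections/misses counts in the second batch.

5 detections and 14 misses

Because Beta–binomial updating is additive in the counts, the combined data contributed (α_post−α_prior, β_post−β_prior) successes and failures.
Total across both batches: 13−4=9 detections, 33−15=18 misses.
Subtract the first batch: 9−4=5 detections and 18−4=14 misses.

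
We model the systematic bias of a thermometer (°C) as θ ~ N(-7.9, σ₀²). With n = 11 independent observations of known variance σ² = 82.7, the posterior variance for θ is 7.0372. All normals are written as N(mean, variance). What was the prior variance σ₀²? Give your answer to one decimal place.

σ₀² = 110.0

For the Normal–Normal model with known σ², precisions add: τ_n = τ₀ + n/σ².
So 1/σ₀² = 1/7.0372 − 11/82.7 = 0.142102 − 0.133011 = 0.009091.
Hence σ₀² = 1/0.009091 ≈ 110.0.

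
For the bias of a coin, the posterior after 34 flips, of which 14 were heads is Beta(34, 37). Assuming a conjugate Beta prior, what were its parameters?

Beta(20, 17)

Under Beta–binomial conjugacy the posterior parameters are (a+s, b+f).
So a = 34 − 14 = 20 and b = 37 − 20 = 17.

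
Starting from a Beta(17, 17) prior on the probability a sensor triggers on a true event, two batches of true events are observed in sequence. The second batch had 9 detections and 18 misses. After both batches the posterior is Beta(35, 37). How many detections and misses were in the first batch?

Because Beta–binomial updating is additive in the counts, the combined data contributed (α_post−α_prior, β_post−β_prior) successes and failures.
Total across both batches: 35−17=18 detections, 37−17=20 misses.
Subtract the second batch: 18−9=9 detections and 20−18=2 misses.

9 detections and 2 misses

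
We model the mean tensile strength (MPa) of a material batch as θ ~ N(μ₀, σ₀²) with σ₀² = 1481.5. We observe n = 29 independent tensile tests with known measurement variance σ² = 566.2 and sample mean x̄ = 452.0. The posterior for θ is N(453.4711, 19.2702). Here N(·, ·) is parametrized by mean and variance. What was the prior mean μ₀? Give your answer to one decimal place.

With known observation variance, the Normal–Normal posterior has precision τ_n = τ₀ + n/σ² and mean μ_n = (τ₀μ₀ + (n/σ²)x̄)/τ_n.
Here τ₀ = 1/1481.5 = 0.000675 and τ_data = 29/566.2 = 0.051219, so τ_n = 0.051894.
Rearranging for μ₀: μ₀ = (μ_n·τ_n − τ_data·x̄)/τ₀ = (453.4711·0.051894 − 0.051219·452.0) / 0.000675 = 0.381441/0.000675 ≈ 565.1.

μ₀ = 565.1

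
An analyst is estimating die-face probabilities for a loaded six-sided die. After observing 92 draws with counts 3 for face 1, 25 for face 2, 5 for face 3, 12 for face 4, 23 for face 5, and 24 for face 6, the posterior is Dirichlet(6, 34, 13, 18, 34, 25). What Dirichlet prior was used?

Dirichlet(3, 9, 8, 6, 11, 1)

For a Dirichlet(α) prior with multinomial counts c, the posterior is Dirichlet(α + c) componentwise.
Subtract each count from the matching posterior parameter: 6−3=3, 34−25=9, 13−5=8, 18−12=6, 34−23=11, 25−24=1.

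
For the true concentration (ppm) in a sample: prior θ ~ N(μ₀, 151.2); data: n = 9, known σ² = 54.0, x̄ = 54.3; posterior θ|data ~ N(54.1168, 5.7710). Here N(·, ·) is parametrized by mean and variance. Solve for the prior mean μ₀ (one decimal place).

The posterior mean is a precision-weighted average: μ_n = (τ₀μ₀ + τ_data·x̄)/(τ₀+τ_data), with τ₀=1/σ₀² and τ_data=n/σ².
Here τ₀ = 1/151.2 = 0.006614 and τ_data = 9/54.0 = 0.166667, so τ_n = 0.173281.
Rearranging for μ₀: μ₀ = (μ_n·τ_n − τ_data·x̄)/τ₀ = (54.1168·0.173281 − 0.166667·54.3) / 0.006614 = 0.327395/0.006614 ≈ 49.5.

μ₀ = 49.5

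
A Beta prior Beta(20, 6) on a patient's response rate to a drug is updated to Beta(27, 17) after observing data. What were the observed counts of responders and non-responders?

7 responders and 11 non-responders

A Beta(a, b) prior with s successes and f failures in binomial data gives a Beta(a+s, b+f) posterior.
Match parameters: s=27−20=7, f=17−6=11.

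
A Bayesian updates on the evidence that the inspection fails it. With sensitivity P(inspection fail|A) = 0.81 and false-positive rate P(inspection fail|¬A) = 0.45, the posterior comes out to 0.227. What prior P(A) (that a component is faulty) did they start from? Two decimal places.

P(A) = 0.14

Bayes' rule in odds form gives O(A|E) = O(A)·[P(E|A)/P(E|¬A)], hence O(A) = O(A|E)/LR.
Posterior odds = 0.227/(1−0.227) = 0.2937. LR = 0.81/0.45 = 1.8000.
Prior odds = 0.2937/1.8000 = 0.1632, so P(A) = 0.1632/(1+0.1632) ≈ 0.14.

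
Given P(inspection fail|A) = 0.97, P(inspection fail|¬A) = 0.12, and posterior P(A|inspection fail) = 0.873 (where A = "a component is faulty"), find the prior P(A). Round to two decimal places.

In odds form, posterior odds = prior odds × likelihood ratio, so prior odds = posterior odds ÷ LR.
Posterior odds = 0.873/(1−0.873) = 6.8740. LR = 0.97/0.12 = 8.0833.
Prior odds = 6.8740/8.0833 = 0.8504, so P(A) = 0.8504/(1+0.8504) ≈ 0.46.

P(A) = 0.46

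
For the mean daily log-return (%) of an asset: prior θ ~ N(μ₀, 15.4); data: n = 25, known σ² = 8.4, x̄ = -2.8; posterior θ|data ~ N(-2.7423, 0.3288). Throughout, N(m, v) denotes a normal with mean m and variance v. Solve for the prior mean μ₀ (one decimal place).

The posterior mean is a precision-weighted average: μ_n = (τ₀μ₀ + τ_data·x̄)/(τ₀+τ_data), with τ₀=1/σ₀² and τ_data=n/σ².
Here τ₀ = 1/15.4 = 0.064935 and τ_data = 25/8.4 = 2.976190, so τ_n = 3.041125.
Rearranging for μ₀: μ₀ = (μ_n·τ_n − τ_data·x̄)/τ₀ = (-2.7423·3.041125 − 2.976190·-2.8) / 0.064935 = -0.006345/0.064935 ≈ -0.1.

μ₀ = -0.1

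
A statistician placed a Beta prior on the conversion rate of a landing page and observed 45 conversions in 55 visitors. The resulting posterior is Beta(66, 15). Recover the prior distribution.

Beta(21, 5)

Beta is conjugate to the binomial likelihood: posterior = Beta(α+s, β+f).
Subtract the data counts: 66−45=21, 15−10=5.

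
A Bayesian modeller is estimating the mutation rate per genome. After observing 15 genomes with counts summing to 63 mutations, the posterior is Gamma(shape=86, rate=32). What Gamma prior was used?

Gamma–Poisson conjugacy: posterior shape = α + Σxᵢ, posterior rate = β + n.
So α = 86 − 63 = 23 and β = 32 − 15 = 17.

Gamma(shape=23, rate=17)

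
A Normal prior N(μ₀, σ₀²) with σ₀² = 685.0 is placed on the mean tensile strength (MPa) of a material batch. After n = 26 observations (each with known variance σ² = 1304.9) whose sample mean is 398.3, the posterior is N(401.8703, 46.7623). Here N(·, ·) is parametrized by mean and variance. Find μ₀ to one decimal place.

The posterior mean is a precision-weighted average: μ_n = (τ₀μ₀ + τ_data·x̄)/(τ₀+τ_data), with τ₀=1/σ₀² and τ_data=n/σ².
Here τ₀ = 1/685.0 = 0.001460 and τ_data = 26/1304.9 = 0.019925, so τ_n = 0.021385.
Rearranging for μ₀: μ₀ = (μ_n·τ_n − τ_data·x̄)/τ₀ = (401.8703·0.021385 − 0.019925·398.3) / 0.001460 = 0.657869/0.001460 ≈ 450.6.

μ₀ = 450.6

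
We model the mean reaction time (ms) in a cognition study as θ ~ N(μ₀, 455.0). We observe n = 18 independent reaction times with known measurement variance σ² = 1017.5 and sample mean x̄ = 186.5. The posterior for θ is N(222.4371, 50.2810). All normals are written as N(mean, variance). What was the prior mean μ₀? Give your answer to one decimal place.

With known observation variance, the Normal–Normal posterior has precision τ_n = τ₀ + n/σ² and mean μ_n = (τ₀μ₀ + (n/σ²)x̄)/τ_n.
Here τ₀ = 1/455.0 = 0.002198 and τ_data = 18/1017.5 = 0.017690, so τ_n = 0.019888.
Rearranging for μ₀: μ₀ = (μ_n·τ_n − τ_data·x̄)/τ₀ = (222.4371·0.019888 − 0.017690·186.5) / 0.002198 = 1.124644/0.002198 ≈ 511.7.

μ₀ = 511.7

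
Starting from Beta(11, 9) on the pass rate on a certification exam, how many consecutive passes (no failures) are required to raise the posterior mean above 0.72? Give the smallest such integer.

After k passes and 0 failures the posterior is Beta(11+k, 9), with mean (11+k)/(11+9+k).
Set (11+k)/(20+k) > 0.72 and solve: k > (0.72·20 − 11)/(1 − 0.72) = 12.143.
The smallest integer exceeding 12.143 is 13.

k = 13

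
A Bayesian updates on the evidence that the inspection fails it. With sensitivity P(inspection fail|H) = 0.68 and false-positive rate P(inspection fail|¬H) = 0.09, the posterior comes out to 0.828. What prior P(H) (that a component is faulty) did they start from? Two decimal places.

P(H) = 0.39

Bayes' rule in odds form gives O(H|E) = O(H)·[P(E|H)/P(E|¬H)], hence O(H) = O(H|E)/LR.
Posterior odds = 0.828/(1−0.828) = 4.8140. LR = 0.68/0.09 = 7.5556.
Prior odds = 4.8140/7.5556 = 0.6371, so P(H) = 0.6371/(1+0.6371) ≈ 0.39.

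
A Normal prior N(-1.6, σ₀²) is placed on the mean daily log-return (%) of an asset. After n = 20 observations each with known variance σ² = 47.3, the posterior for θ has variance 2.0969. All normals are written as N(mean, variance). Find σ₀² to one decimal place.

σ₀² = 18.5

For the Normal–Normal model with known σ², precisions add: τ_n = τ₀ + n/σ².
So 1/σ₀² = 1/2.0969 − 20/47.3 = 0.476894 − 0.422833 = 0.054061.
Hence σ₀² = 1/0.054061 ≈ 18.5.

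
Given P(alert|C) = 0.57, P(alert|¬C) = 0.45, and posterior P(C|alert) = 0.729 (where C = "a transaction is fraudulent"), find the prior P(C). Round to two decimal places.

P(C) = 0.68

In odds form, posterior odds = prior odds × likelihood ratio, so prior odds = posterior odds ÷ LR.
Posterior odds = 0.729/(1−0.729) = 2.6900. LR = 0.57/0.45 = 1.2667.
Prior odds = 2.6900/1.2667 = 2.1236, so P(C) = 2.1236/(1+2.1236) ≈ 0.68.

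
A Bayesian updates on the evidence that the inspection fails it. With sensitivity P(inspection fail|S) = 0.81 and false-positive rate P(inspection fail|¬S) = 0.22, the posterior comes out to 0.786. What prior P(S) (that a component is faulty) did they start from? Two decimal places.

Bayes' rule in odds form gives O(S|E) = O(S)·[P(E|S)/P(E|¬S)], hence O(S) = O(S|E)/LR.
Posterior odds = 0.786/(1−0.786) = 3.6729. LR = 0.81/0.22 = 3.6818.
Prior odds = 3.6729/3.6818 = 0.9976, so P(S) = 0.9976/(1+0.9976) ≈ 0.50.

P(S) = 0.50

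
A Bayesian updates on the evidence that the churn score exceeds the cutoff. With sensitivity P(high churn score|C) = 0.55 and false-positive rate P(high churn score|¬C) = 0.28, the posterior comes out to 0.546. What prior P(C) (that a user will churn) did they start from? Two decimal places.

P(C) = 0.38

In odds form, posterior odds = prior odds × likelihood ratio, so prior odds = posterior odds ÷ LR.
Posterior odds = 0.546/(1−0.546) = 1.2026. LR = 0.55/0.28 = 1.9643.
Prior odds = 1.2026/1.9643 = 0.6122, so P(C) = 0.6122/(1+0.6122) ≈ 0.38.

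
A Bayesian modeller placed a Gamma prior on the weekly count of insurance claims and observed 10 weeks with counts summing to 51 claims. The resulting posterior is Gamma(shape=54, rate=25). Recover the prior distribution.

A Gamma(α, β) prior (rate parametrization) on a Poisson rate with n observations summing to S gives posterior Gamma(α+S, β+n).
So α = 54 − 51 = 3 and β = 25 − 10 = 15.

Gamma(shape=3, rate=15)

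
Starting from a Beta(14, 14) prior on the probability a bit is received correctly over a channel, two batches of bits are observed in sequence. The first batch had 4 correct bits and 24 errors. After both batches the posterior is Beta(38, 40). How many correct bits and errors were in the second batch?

20 correct bits and 2 errors

Sequential conjugate updates are equivalent to a single update on the pooled data, so total successes = posterior α − prior α and total failures = posterior β − prior β.
Total across both batches: 38−14=24 correct bits, 40−14=26 errors.
Subtract the first batch: 24−4=20 correct bits and 26−24=2 errors.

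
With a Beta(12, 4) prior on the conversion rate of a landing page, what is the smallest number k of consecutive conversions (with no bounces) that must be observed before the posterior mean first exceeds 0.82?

k = 7

After k conversions and 0 bounces the posterior is Beta(12+k, 4), with mean (12+k)/(12+4+k).
Set (12+k)/(16+k) > 0.82 and solve: k > (0.82·16 − 12)/(1 − 0.82) = 6.222.
The smallest integer exceeding 6.222 is 7, and checking k=7: (19)/(23) = 0.8261 > 0.82.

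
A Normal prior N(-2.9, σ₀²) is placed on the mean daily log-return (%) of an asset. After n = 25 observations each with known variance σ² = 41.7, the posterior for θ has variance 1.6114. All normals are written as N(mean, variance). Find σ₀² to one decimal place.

σ₀² = 47.5

Posterior precision equals prior precision plus data precision: 1/σ_n² = 1/σ₀² + n/σ².
So 1/σ₀² = 1/1.6114 − 25/41.7 = 0.620578 − 0.599520 = 0.021058.
Hence σ₀² = 1/0.021058 ≈ 47.5.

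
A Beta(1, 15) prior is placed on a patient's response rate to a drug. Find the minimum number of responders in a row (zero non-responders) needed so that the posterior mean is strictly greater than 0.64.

k = 26

After k responders and 0 non-responders the posterior is Beta(1+k, 15), with mean (1+k)/(1+15+k).
Set (1+k)/(16+k) > 0.64 and solve: k > (0.64·16 − 1)/(1 − 0.64) = 25.667.
The smallest integer exceeding 25.667 is 26.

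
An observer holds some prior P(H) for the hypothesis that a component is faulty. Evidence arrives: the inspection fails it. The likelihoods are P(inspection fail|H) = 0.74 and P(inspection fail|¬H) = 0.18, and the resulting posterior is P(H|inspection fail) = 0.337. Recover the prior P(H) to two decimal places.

P(H) = 0.11

In odds form, posterior odds = prior odds × likelihood ratio, so prior odds = posterior odds ÷ LR.
Posterior odds = 0.337/(1−0.337) = 0.5083. LR = 0.74/0.18 = 4.1111.
Prior odds = 0.5083/4.1111 = 0.1236, so P(H) = 0.1236/(1+0.1236) ≈ 0.11.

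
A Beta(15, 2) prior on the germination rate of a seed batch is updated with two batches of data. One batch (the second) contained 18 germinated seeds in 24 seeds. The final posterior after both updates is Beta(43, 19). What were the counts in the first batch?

Sequential conjugate updates are equivalent to a single update on the pooled data, so total successes = posterior α − prior α and total failures = posterior β − prior β.
Total across both batches: 43−15=28 germinated seeds, 19−2=17 non-germinating seeds.
Subtract the second batch: 28−18=10 germinated seeds and 17−6=11 non-germinating seeds.

10 germinated seeds and 11 non-germinating seeds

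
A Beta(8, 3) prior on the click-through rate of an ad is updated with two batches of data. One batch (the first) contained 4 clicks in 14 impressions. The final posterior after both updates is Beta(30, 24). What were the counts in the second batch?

Sequential conjugate updates are equivalent to a single update on the pooled data, so total successes = posterior α − prior α and total failures = posterior β − prior β.
Total across both batches: 30−8=22 clicks, 24−3=21 non-clicks.
Subtract the first batch: 22−4=18 clicks and 21−10=11 non-clicks.

18 clicks and 11 non-clicks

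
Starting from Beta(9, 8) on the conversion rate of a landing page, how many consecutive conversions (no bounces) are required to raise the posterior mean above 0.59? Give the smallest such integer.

After k conversions and 0 bounces the posterior is Beta(9+k, 8), with mean (9+k)/(9+8+k).
Set (9+k)/(17+k) > 0.59 and solve: k > (0.59·17 − 9)/(1 − 0.59) = 2.512.
The smallest integer exceeding 2.512 is 3.

k = 3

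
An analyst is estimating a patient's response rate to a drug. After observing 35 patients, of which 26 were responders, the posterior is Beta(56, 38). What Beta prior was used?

Beta is conjugate to the binomial likelihood: posterior = Beta(α+s, β+f).
Subtract the data counts: 56−26=30, 38−9=29.

Beta(30, 29)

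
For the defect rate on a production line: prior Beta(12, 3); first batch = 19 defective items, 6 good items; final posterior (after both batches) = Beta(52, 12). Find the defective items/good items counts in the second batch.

21 defective items and 3 good items

Because Beta–binomial updating is additive in the counts, the combined data contributed (α_post−α_prior, β_post−β_prior) successes and failures.
Total across both batches: 52−12=40 defective items, 12−3=9 good items.
Subtract the first batch: 40−19=21 defective items and 9−6=3 good items.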